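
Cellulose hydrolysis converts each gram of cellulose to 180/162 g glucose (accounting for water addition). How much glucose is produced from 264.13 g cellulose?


glucose = cellulose * 180/162
= 264.13 * 180/162
= 293.4778 g

293.4778 g


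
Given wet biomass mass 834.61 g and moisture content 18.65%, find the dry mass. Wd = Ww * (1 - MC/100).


Wd = Ww * (1 - MC/100)
= 834.61 * (1 - 18.65/100)
= 678.9552 g

678.9552 g


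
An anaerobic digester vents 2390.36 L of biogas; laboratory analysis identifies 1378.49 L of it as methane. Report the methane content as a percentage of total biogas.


CH4% = V_CH4 / V_total * 100
= 1378.49 / 2390.36 * 100
= 57.6687%

57.6687%


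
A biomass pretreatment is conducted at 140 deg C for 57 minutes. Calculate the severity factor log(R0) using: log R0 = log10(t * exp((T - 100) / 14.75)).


logR0 = log10(t * exp((T - 100) / 14.75))
= log10(57 * exp((140 - 100) / 14.75))
= 2.9336

2.9336


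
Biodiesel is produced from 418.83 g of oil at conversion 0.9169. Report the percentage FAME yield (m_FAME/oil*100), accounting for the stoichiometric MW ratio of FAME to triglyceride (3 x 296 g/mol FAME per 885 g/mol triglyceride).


m_FAME = oil * conv * (3 * 296 / 885) = oil * conv * (888/885)
= 418.83 * 0.9169 * 888 / 885
= 385.3270 g
Y = m_FAME / oil * 100 = conv * (888/885) * 100
= 0.9169 * 888 / 885 * 100
= 92.00%

92.00%


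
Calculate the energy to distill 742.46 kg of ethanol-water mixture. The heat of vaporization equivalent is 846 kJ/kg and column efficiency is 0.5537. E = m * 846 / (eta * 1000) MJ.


E = m * 846 / (eta * 1000)
= 742.46 * 846 / (0.5537 * 1000)
= 1134.4070 MJ

1134.4070 MJ


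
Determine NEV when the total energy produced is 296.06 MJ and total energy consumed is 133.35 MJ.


NEV = E_out - E_in
= 296.06 - 133.35
= 162.7100 MJ

162.7100 MJ


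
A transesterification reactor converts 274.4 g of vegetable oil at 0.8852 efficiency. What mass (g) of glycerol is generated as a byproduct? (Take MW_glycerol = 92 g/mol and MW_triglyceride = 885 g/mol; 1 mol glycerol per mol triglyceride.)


glycerol = oil * conv * (92/885)
= 274.4 * 0.8852 * 92 / 885
= 25.2505 g

25.2505 g


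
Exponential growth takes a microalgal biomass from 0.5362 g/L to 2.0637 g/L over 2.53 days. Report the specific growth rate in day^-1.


mu = ln(X2/X1) / dt
= ln(2.0637/0.5362) / 2.53
= 0.5327 per day

0.5327 per day


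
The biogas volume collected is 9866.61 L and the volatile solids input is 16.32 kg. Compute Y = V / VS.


Y = V / VS
= 9866.61 / 16.32
= 604.5717 L/kg VS

604.5717 L/kg VS


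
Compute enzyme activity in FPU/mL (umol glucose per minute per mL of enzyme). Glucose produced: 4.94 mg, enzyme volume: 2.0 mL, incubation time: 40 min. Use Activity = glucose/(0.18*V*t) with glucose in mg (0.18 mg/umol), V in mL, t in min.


Activity = glucose_mg / (0.18 mg/umol * V_mL * t_min)
= 4.94 / (0.18 * 2.0 * 40)
= 0.3431 FPU/mL

0.3431 FPU/mL


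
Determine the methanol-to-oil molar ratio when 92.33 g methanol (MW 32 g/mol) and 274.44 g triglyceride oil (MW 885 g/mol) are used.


Molar ratio = n_MeOH / n_oil = (MeOH/32) / (oil/885) = (MeOH * 885) / (32 * oil)
= (92.33 * 885) / (32 * 274.44)
= 9.3044

9.3044


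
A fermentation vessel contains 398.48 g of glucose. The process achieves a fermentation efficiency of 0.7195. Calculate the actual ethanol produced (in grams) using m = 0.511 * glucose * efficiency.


Actual ethanol: m = 0.511 * 398.48 * 0.7195
m = 146.5069 g

146.5069 g


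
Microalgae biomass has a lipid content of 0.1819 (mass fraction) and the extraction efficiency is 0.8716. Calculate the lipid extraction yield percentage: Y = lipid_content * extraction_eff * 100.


Y = lipid_content * extraction_eff * 100
= 0.1819 * 0.8716 * 100
= 15.8544%

15.8544%


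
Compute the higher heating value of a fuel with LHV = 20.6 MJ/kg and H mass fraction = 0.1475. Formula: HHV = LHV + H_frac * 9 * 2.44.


HHV = LHV + H_frac * 9 * 2.44
= 20.6 + 0.1475 * 9 * 2.44
= 23.8391 MJ/kg

23.8391 MJ/kg


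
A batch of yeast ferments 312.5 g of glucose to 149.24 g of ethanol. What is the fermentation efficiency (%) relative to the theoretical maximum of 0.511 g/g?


Fermentation efficiency = (actual / (0.511 * glucose)) * 100
= (149.24 / (0.511 * 312.5)) * 100
= 93.4575%

93.4575%


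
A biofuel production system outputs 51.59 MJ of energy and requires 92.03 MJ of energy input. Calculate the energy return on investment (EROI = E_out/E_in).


EROI = E_out / E_in
= 51.59 / 92.03
= 0.5606

0.5606


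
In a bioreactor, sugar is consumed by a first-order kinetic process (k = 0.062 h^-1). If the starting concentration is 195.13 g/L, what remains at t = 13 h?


S = S0 * exp(-k * t)
S = 195.13 * exp(-0.062 * 13)
S = 87.1531 g/L

87.1531 g/L


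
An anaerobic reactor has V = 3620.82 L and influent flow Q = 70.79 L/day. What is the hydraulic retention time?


HRT = V / Q
= 3620.82 / 70.79
= 51.1487 days

51.1487 days


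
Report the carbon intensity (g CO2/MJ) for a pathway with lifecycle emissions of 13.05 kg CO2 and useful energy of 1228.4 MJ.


CI = CO2 * 1000 / E
= 13.05 * 1000 / 1228.4
= 10.6236 g CO2/MJ

10.6236 g CO2/MJ


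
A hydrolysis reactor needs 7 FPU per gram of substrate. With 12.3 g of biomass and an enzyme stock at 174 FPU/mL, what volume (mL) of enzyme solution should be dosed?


V = dosage * m_sub / activity
V = 7 * 12.3 / 174
V = 0.4948 mL

0.4948 mL


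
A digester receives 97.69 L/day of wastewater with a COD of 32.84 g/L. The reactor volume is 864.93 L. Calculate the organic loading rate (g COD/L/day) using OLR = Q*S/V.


OLR = Q * S / V
= 97.69 * 32.84 / 864.93
= 3.7091 g/L/day

3.7091 g/L/day


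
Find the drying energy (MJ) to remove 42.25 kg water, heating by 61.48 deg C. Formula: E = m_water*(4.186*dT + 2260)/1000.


E = m_water * (4.186 * dT + 2260) / 1000
= 42.25 * (4.186 * 61.48 + 2260) / 1000
= 106.3583 MJ

106.3583 MJ


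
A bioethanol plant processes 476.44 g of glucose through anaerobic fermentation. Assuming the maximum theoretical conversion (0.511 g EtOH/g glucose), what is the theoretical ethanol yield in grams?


Theoretical ethanol yield: m_EtOH = 0.511 * m_glucose
m_EtOH = 0.511 * 476.44 = 243.4608 g

243.4608 g


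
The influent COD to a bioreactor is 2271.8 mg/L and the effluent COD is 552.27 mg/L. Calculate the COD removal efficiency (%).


eta = (COD_in - COD_out) / COD_in * 100
= (2271.8 - 552.27) / 2271.8 * 100
= 75.6902%

75.6902%


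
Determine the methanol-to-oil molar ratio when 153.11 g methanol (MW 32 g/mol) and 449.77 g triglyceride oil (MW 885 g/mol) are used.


Molar ratio = n_MeOH / n_oil = (MeOH/32) / (oil/885) = (MeOH * 885) / (32 * oil)
= (153.11 * 885) / (32 * 449.77)
= 9.4147

9.4147


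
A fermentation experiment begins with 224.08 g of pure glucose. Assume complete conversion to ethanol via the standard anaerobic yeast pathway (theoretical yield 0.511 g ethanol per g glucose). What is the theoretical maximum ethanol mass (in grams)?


Theoretical ethanol yield: m_EtOH = 0.511 * m_glucose
m_EtOH = 0.511 * 224.08 = 114.5049 g

114.5049 g


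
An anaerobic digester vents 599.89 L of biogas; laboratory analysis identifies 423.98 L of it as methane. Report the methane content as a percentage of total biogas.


CH4% = V_CH4 / V_total * 100
= 423.98 / 599.89 * 100
= 70.6763%

70.6763%


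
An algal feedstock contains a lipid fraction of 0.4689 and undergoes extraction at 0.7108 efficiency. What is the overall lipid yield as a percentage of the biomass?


Y = lipid_content * extraction_eff * 100
= 0.4689 * 0.7108 * 100
= 33.3294%

33.3294%


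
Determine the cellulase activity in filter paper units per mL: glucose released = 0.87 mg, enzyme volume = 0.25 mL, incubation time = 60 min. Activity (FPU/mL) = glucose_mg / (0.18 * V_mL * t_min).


Activity = glucose_mg / (0.18 mg/umol * V_mL * t_min)
= 0.87 / (0.18 * 0.25 * 60)
= 0.3222 FPU/mL

0.3222 FPU/mL


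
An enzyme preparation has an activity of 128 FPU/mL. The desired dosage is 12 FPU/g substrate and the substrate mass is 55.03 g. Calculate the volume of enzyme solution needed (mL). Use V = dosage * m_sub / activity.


V = dosage * m_sub / activity
V = 12 * 55.03 / 128
V = 5.1591 mL

5.1591 mL


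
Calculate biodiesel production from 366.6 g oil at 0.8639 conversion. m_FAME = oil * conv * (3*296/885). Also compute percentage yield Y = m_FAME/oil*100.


m_FAME = oil * conv * (3 * 296 / 885) = oil * conv * (888/885)
= 366.6 * 0.8639 * 888 / 885
= 317.7793 g
Y = m_FAME / oil * 100 = conv * (888/885) * 100
= 0.8639 * 888 / 885 * 100
= 86.68%

317.7793 g FAME; Y = 86.68%


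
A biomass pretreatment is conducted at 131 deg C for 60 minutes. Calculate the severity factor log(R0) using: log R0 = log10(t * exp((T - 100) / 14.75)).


logR0 = log10(t * exp((T - 100) / 14.75))
= log10(60 * exp((131 - 100) / 14.75))
= 2.6909

2.6909


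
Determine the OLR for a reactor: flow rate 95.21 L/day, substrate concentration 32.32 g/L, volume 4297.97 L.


OLR = Q * S / V
= 95.21 * 32.32 / 4297.97
= 0.7160 g/L/day

0.7160 g/L/day


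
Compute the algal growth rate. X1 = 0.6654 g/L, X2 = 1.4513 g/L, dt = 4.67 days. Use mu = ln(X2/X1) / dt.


mu = ln(X2/X1) / dt
= ln(1.4513/0.6654) / 4.67
= 0.1670 per day

0.1670 per day


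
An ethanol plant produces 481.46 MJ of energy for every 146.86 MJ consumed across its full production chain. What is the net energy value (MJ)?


NEV = E_out - E_in
= 481.46 - 146.86
= 334.6000 MJ

334.6000 MJ


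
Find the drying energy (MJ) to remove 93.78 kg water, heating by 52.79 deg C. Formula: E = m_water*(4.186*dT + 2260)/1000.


E = m_water * (4.186 * dT + 2260) / 1000
= 93.78 * (4.186 * 52.79 + 2260) / 1000
= 232.6662 MJ

232.6662 MJ


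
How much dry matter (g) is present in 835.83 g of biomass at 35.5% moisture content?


Wd = Ww * (1 - MC/100)
= 835.83 * (1 - 35.5/100)
= 539.1104 g

539.1104 g


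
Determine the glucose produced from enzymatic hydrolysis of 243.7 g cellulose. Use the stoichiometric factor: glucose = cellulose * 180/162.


glucose = cellulose * 180/162
= 243.7 * 180/162
= 270.7778 g

270.7778 g


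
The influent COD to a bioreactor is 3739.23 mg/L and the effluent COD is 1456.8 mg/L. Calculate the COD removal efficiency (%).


eta = (COD_in - COD_out) / COD_in * 100
= (3739.23 - 1456.8) / 3739.23 * 100
= 61.0401%

61.0401%


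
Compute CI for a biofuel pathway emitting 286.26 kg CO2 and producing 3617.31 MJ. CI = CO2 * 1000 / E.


CI = CO2 * 1000 / E
= 286.26 * 1000 / 3617.31
= 79.1362 g CO2/MJ

79.1362 g CO2/MJ


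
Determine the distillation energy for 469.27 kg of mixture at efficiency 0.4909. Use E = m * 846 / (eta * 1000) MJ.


E = m * 846 / (eta * 1000)
= 469.27 * 846 / (0.4909 * 1000)
= 808.7236 MJ

808.7236 MJ


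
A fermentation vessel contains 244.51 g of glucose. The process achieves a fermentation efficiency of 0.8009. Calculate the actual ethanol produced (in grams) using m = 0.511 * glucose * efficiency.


Actual ethanol: m = 0.511 * 244.51 * 0.8009
m = 100.0681 g

100.0681 g


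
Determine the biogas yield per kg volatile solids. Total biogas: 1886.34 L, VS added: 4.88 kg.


Y = V / VS
= 1886.34 / 4.88
= 386.5451 L/kg VS

386.5451 L/kg VS


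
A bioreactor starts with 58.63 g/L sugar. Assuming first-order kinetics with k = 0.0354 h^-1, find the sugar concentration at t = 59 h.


S = S0 * exp(-k * t)
S = 58.63 * exp(-0.0354 * 59)
S = 7.2619 g/L

7.2619 g/L


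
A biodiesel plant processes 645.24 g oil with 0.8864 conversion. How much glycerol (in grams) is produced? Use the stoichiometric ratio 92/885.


glycerol = oil * conv * (92/885)
= 645.24 * 0.8864 * 92 / 885
= 59.4560 g

59.4560 g


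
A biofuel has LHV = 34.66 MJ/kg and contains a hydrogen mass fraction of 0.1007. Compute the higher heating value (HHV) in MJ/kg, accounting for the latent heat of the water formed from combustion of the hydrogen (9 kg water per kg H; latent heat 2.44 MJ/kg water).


HHV = LHV + H_frac * 9 * 2.44
= 34.66 + 0.1007 * 9 * 2.44
= 36.8714 MJ/kg

36.8714 MJ/kg


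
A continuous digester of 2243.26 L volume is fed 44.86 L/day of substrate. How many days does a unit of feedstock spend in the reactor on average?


HRT = V / Q
= 2243.26 / 44.86
= 50.0058 days

50.0058 days


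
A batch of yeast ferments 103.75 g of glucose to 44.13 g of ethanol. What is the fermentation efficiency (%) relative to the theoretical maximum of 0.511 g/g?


Fermentation efficiency = (actual / (0.511 * glucose)) * 100
= (44.13 / (0.511 * 103.75)) * 100
= 83.2386%

83.2386%


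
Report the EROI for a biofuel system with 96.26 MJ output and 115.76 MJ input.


EROI = E_out / E_in
= 96.26 / 115.76
= 0.8315

0.8315


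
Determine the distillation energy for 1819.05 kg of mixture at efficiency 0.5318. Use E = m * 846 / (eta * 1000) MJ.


E = m * 846 / (eta * 1000)
= 1819.05 * 846 / (0.5318 * 1000)
= 2893.7877 MJ

2893.7877 MJ


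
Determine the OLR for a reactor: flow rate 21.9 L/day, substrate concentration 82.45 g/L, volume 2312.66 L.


OLR = Q * S / V
= 21.9 * 82.45 / 2312.66
= 0.7808 g/L/day

0.7808 g/L/day


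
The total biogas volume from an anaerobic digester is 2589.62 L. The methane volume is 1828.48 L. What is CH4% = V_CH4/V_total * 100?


CH4% = V_CH4 / V_total * 100
= 1828.48 / 2589.62 * 100
= 70.6080%

70.6080%


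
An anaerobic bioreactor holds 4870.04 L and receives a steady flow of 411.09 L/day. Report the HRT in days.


HRT = V / Q
= 4870.04 / 411.09
= 11.8467 days

11.8467 days


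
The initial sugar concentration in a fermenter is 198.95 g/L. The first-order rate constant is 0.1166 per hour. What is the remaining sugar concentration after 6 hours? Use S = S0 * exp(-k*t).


S = S0 * exp(-k * t)
S = 198.95 * exp(-0.1166 * 6)
S = 98.8352 g/L

98.8352 g/L


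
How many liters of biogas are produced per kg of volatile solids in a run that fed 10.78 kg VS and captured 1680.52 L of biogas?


Y = V / VS
= 1680.52 / 10.78
= 155.8924 L/kg VS

155.8924 L/kg VS


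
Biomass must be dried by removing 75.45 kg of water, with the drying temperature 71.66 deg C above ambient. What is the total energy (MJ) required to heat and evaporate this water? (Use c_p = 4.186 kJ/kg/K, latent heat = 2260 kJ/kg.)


E = m_water * (4.186 * dT + 2260) / 1000
= 75.45 * (4.186 * 71.66 + 2260) / 1000
= 193.1496 MJ

193.1496 MJ


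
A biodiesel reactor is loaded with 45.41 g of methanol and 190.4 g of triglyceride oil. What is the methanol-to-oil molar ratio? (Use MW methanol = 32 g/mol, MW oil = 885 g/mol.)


Molar ratio = n_MeOH / n_oil = (MeOH/32) / (oil/885) = (MeOH * 885) / (32 * oil)
= (45.41 * 885) / (32 * 190.4)
= 6.5960

6.5960


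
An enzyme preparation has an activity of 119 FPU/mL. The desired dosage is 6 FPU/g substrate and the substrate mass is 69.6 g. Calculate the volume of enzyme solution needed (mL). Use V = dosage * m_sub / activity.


V = dosage * m_sub / activity
V = 6 * 69.6 / 119
V = 3.5092 mL

3.5092 mL


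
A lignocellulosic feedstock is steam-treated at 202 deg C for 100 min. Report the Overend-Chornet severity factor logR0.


logR0 = log10(t * exp((T - 100) / 14.75))
= log10(100 * exp((202 - 100) / 14.75))
= 5.0033

5.0033


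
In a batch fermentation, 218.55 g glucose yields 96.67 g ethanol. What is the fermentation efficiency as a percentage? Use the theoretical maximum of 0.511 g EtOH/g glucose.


Fermentation efficiency = (actual / (0.511 * glucose)) * 100
= (96.67 / (0.511 * 218.55)) * 100
= 86.5606%

86.5606%


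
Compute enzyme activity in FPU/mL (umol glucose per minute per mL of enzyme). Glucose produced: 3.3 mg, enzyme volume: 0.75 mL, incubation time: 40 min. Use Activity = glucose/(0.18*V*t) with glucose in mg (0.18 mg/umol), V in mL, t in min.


Activity = glucose_mg / (0.18 mg/umol * V_mL * t_min)
= 3.3 / (0.18 * 0.75 * 40)
= 0.6111 FPU/mL

0.6111 FPU/mL


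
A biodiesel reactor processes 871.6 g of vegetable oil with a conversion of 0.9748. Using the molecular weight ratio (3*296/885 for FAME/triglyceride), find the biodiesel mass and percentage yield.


m_FAME = oil * conv * (3 * 296 / 885) = oil * conv * (888/885)
= 871.6 * 0.9748 * 888 / 885
= 852.5158 g
Y = m_FAME / oil * 100 = conv * (888/885) * 100
= 0.9748 * 888 / 885 * 100
= 97.81%

852.5158 g FAME; Y = 97.81%


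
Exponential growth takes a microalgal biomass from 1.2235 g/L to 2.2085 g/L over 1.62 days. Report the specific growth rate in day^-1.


mu = ln(X2/X1) / dt
= ln(2.2085/1.2235) / 1.62
= 0.3646 per day

0.3646 per day


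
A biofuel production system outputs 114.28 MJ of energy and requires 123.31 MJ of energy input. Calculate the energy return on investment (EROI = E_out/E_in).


EROI = E_out / E_in
= 114.28 / 123.31
= 0.9268

0.9268


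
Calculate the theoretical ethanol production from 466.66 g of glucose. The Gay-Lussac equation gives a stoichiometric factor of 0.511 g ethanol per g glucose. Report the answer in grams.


Theoretical ethanol yield: m_EtOH = 0.511 * m_glucose
m_EtOH = 0.511 * 466.66 = 238.4633 g

238.4633 g


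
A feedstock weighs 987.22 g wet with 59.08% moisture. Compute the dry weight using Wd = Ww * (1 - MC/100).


Wd = Ww * (1 - MC/100)
= 987.22 * (1 - 59.08/100)
= 403.9704 g

403.9704 g


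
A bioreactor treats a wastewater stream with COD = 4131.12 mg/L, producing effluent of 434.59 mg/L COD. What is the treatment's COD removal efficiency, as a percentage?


eta = (COD_in - COD_out) / COD_in * 100
= (4131.12 - 434.59) / 4131.12 * 100
= 89.4801%

89.4801%


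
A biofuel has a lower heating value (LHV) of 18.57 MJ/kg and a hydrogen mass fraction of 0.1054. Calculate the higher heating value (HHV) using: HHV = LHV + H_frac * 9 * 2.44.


HHV = LHV + H_frac * 9 * 2.44
= 18.57 + 0.1054 * 9 * 2.44
= 20.8846 MJ/kg

20.8846 MJ/kg


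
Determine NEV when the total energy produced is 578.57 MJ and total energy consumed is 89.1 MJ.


NEV = E_out - E_in
= 578.57 - 89.1
= 489.4700 MJ

489.4700 MJ


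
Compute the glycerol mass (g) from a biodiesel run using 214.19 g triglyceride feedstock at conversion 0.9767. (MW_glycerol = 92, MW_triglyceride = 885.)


glycerol = oil * conv * (92/885)
= 214.19 * 0.9767 * 92 / 885
= 21.7473 g

21.7473 g


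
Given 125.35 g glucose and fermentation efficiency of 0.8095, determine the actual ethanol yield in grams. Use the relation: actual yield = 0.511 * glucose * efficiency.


Actual ethanol: m = 0.511 * 125.35 * 0.8095
m = 51.8516 g

51.8516 g


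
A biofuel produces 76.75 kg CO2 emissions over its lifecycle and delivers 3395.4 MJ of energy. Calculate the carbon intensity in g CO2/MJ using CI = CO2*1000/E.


CI = CO2 * 1000 / E
= 76.75 * 1000 / 3395.4
= 22.6041 g CO2/MJ

22.6041 g CO2/MJ


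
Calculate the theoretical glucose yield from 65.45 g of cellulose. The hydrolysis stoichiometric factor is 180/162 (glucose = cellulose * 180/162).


glucose = cellulose * 180/162
= 65.45 * 180/162
= 72.7222 g

72.7222 g


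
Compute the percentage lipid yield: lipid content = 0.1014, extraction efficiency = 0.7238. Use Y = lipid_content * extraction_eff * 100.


Y = lipid_content * extraction_eff * 100
= 0.1014 * 0.7238 * 100
= 7.3393%

7.3393%


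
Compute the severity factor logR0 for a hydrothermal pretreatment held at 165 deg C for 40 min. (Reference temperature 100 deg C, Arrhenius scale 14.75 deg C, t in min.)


logR0 = log10(t * exp((T - 100) / 14.75))
= log10(40 * exp((165 - 100) / 14.75))
= 3.5159

3.5159


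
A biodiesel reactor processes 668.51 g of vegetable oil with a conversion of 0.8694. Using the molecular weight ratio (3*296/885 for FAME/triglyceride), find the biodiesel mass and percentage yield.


m_FAME = oil * conv * (3 * 296 / 885) = oil * conv * (888/885)
= 668.51 * 0.8694 * 888 / 885
= 583.1728 g
Y = m_FAME / oil * 100 = conv * (888/885) * 100
= 0.8694 * 888 / 885 * 100
= 87.23%

583.1728 g FAME; Y = 87.23%


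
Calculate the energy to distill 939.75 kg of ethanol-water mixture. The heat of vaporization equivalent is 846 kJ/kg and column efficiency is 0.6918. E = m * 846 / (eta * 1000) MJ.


E = m * 846 / (eta * 1000)
= 939.75 * 846 / (0.6918 * 1000)
= 1149.2173 MJ

1149.2173 MJ


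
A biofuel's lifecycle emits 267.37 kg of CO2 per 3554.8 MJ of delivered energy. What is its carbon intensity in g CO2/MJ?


CI = CO2 * 1000 / E
= 267.37 * 1000 / 3554.8
= 75.2138 g CO2/MJ

75.2138 g CO2/MJ


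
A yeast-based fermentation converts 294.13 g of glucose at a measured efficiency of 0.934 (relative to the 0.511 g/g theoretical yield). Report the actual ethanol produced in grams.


Actual ethanol: m = 0.511 * 294.13 * 0.934
m = 140.3806 g

140.3806 g


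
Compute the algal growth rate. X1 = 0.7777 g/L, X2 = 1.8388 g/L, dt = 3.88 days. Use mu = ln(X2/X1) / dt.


mu = ln(X2/X1) / dt
= ln(1.8388/0.7777) / 3.88
= 0.2218 per day

0.2218 per day


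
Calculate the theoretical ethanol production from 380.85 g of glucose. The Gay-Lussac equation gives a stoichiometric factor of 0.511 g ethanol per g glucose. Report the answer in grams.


Theoretical ethanol yield: m_EtOH = 0.511 * m_glucose
m_EtOH = 0.511 * 380.85 = 194.6144 g

194.6144 g


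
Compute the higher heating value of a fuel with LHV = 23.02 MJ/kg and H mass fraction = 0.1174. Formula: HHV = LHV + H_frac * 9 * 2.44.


HHV = LHV + H_frac * 9 * 2.44
= 23.02 + 0.1174 * 9 * 2.44
= 25.5981 MJ/kg

25.5981 MJ/kg


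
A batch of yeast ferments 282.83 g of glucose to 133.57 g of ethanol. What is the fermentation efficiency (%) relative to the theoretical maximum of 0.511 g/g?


Fermentation efficiency = (actual / (0.511 * glucose)) * 100
= (133.57 / (0.511 * 282.83)) * 100
= 92.4193%

92.4193%


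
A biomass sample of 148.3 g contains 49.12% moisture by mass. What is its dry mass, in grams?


Wd = Ww * (1 - MC/100)
= 148.3 * (1 - 49.12/100)
= 75.4550 g

75.4550 g


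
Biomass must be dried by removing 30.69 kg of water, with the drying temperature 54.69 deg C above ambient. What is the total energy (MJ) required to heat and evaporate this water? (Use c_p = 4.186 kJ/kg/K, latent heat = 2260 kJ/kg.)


E = m_water * (4.186 * dT + 2260) / 1000
= 30.69 * (4.186 * 54.69 + 2260) / 1000
= 76.3853 MJ

76.3853 MJ


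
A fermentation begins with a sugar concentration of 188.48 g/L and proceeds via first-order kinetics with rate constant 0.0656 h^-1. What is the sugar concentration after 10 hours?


S = S0 * exp(-k * t)
S = 188.48 * exp(-0.0656 * 10)
S = 97.8066 g/L

97.8066 g/L


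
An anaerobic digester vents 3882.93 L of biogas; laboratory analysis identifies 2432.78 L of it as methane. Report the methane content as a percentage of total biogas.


CH4% = V_CH4 / V_total * 100
= 2432.78 / 3882.93 * 100
= 62.6532%

62.6532%


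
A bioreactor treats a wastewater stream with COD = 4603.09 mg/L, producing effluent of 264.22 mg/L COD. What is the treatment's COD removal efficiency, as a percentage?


eta = (COD_in - COD_out) / COD_in * 100
= (4603.09 - 264.22) / 4603.09 * 100
= 94.2599%

94.2599%


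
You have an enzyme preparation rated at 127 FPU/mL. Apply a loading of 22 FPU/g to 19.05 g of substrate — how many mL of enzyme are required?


V = dosage * m_sub / activity
V = 22 * 19.05 / 127
V = 3.3000 mL

3.3000 mL


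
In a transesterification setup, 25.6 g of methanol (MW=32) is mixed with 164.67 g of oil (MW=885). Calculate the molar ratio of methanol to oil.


Molar ratio = n_MeOH / n_oil = (MeOH/32) / (oil/885) = (MeOH * 885) / (32 * oil)
= (25.6 * 885) / (32 * 164.67)
= 4.2995

4.2995


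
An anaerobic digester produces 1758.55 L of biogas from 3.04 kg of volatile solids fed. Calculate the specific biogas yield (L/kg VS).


Y = V / VS
= 1758.55 / 3.04
= 578.4704 L/kg VS

578.4704 L/kg VS


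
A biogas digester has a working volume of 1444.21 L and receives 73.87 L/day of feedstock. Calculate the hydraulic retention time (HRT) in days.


HRT = V / Q
= 1444.21 / 73.87
= 19.5507 days

19.5507 days


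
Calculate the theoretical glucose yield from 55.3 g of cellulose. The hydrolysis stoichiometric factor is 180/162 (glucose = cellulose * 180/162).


glucose = cellulose * 180/162
= 55.3 * 180/162
= 61.4444 g

61.4444 g


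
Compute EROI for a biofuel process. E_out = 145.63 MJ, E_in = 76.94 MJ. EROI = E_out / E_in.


EROI = E_out / E_in
= 145.63 / 76.94
= 1.8928

1.8928


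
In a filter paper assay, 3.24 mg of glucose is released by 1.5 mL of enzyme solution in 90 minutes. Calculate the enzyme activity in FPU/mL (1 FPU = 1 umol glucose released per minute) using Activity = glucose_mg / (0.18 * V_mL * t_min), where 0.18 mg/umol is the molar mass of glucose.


Activity = glucose_mg / (0.18 mg/umol * V_mL * t_min)
= 3.24 / (0.18 * 1.5 * 90)
= 0.1333 FPU/mL

0.1333 FPU/mL


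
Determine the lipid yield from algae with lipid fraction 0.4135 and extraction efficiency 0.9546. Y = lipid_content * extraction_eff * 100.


Y = lipid_content * extraction_eff * 100
= 0.4135 * 0.9546 * 100
= 39.4727%

39.4727%


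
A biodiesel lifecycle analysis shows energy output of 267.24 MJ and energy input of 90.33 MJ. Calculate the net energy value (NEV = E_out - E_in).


NEV = E_out - E_in
= 267.24 - 90.33
= 176.9100 MJ

176.9100 MJ


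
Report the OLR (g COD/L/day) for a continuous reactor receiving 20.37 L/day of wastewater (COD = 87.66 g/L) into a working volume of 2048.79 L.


OLR = Q * S / V
= 20.37 * 87.66 / 2048.79
= 0.8716 g/L/day

0.8716 g/L/day


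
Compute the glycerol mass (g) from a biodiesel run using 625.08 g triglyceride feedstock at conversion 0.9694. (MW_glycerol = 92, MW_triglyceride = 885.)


glycerol = oil * conv * (92/885)
= 625.08 * 0.9694 * 92 / 885
= 62.9917 g

62.9917 g


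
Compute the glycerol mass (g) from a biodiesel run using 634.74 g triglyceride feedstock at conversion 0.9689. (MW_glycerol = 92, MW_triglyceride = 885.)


glycerol = oil * conv * (92/885)
= 634.74 * 0.9689 * 92 / 885
= 63.9322 g

63.9322 g


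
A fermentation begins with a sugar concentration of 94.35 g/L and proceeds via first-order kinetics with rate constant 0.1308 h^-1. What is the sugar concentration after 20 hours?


S = S0 * exp(-k * t)
S = 94.35 * exp(-0.1308 * 20)
S = 6.8965 g/L

6.8965 g/L


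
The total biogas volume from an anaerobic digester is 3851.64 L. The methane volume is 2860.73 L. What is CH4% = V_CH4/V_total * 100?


CH4% = V_CH4 / V_total * 100
= 2860.73 / 3851.64 * 100
= 74.2730%

74.2730%


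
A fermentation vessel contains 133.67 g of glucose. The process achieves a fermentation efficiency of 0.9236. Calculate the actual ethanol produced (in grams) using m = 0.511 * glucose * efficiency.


Actual ethanol: m = 0.511 * 133.67 * 0.9236
m = 63.0868 g

63.0868 g


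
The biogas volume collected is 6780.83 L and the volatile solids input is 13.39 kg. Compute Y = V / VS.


Y = V / VS
= 6780.83 / 13.39
= 506.4100 L/kg VS

506.4100 L/kg VS


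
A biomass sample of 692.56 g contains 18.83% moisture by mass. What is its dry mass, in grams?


Wd = Ww * (1 - MC/100)
= 692.56 * (1 - 18.83/100)
= 562.1510 g

562.1510 g


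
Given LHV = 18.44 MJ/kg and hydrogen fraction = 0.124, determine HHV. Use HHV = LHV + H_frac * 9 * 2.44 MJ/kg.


HHV = LHV + H_frac * 9 * 2.44
= 18.44 + 0.124 * 9 * 2.44
= 21.1630 MJ/kg

21.1630 MJ/kg


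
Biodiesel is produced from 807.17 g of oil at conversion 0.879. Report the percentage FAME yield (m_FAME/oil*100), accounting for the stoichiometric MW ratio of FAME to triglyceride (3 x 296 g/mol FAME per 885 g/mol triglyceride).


m_FAME = oil * conv * (3 * 296 / 885) = oil * conv * (888/885)
= 807.17 * 0.879 * 888 / 885
= 711.9075 g
Y = m_FAME / oil * 100 = conv * (888/885) * 100
= 0.879 * 888 / 885 * 100
= 88.20%

88.20%


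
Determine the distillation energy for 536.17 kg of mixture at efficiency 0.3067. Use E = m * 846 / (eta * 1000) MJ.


E = m * 846 / (eta * 1000)
= 536.17 * 846 / (0.3067 * 1000)
= 1478.9691 MJ

1478.9691 MJ


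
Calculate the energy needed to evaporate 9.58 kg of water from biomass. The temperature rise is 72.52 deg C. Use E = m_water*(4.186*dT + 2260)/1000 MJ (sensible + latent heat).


E = m_water * (4.186 * dT + 2260) / 1000
= 9.58 * (4.186 * 72.52 + 2260) / 1000
= 24.5590 MJ

24.5590 MJ


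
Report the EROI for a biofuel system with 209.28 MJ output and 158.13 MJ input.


EROI = E_out / E_in
= 209.28 / 158.13
= 1.3235

1.3235


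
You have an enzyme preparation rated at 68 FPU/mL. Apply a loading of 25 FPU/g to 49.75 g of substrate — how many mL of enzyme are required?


V = dosage * m_sub / activity
V = 25 * 49.75 / 68
V = 18.2904 mL

18.2904 mL


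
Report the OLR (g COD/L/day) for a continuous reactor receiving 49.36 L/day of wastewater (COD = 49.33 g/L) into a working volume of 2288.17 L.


OLR = Q * S / V
= 49.36 * 49.33 / 2288.17
= 1.0641 g/L/day

1.0641 g/L/day


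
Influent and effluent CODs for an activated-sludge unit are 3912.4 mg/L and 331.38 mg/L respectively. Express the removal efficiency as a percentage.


eta = (COD_in - COD_out) / COD_in * 100
= (3912.4 - 331.38) / 3912.4 * 100
= 91.5300%

91.5300%


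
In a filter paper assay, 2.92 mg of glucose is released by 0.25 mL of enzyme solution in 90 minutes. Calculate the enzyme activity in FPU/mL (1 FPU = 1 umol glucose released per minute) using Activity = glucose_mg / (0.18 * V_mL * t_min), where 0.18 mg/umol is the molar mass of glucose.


Activity = glucose_mg / (0.18 mg/umol * V_mL * t_min)
= 2.92 / (0.18 * 0.25 * 90)
= 0.7210 FPU/mL

0.7210 FPU/mL


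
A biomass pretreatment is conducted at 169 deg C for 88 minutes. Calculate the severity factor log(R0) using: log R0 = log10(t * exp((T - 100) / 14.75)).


logR0 = log10(t * exp((T - 100) / 14.75))
= log10(88 * exp((169 - 100) / 14.75))
= 3.9761

3.9761


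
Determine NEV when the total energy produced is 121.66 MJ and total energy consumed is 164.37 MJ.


NEV = E_out - E_in
= 121.66 - 164.37
= -42.7100 MJ

-42.7100 MJ


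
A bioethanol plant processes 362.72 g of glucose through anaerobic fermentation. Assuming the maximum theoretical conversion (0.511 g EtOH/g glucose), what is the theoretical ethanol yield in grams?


Theoretical ethanol yield: m_EtOH = 0.511 * m_glucose
m_EtOH = 0.511 * 362.72 = 185.3499 g

185.3499 g


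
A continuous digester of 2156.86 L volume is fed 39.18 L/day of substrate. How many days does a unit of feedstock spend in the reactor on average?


HRT = V / Q
= 2156.86 / 39.18
= 55.0500 days

55.0500 days


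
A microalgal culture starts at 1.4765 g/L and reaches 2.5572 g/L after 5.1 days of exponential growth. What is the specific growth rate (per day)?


mu = ln(X2/X1) / dt
= ln(2.5572/1.4765) / 5.1
= 0.1077 per day

0.1077 per day


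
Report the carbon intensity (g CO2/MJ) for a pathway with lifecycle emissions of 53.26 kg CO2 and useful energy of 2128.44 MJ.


CI = CO2 * 1000 / E
= 53.26 * 1000 / 2128.44
= 25.0230 g CO2/MJ

25.0230 g CO2/MJ


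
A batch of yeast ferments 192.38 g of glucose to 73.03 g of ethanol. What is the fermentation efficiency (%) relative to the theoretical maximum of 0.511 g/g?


Fermentation efficiency = (actual / (0.511 * glucose)) * 100
= (73.03 / (0.511 * 192.38)) * 100
= 74.2883%

74.2883%


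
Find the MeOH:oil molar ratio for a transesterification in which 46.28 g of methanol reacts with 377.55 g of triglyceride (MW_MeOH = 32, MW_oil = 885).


Molar ratio = n_MeOH / n_oil = (MeOH/32) / (oil/885) = (MeOH * 885) / (32 * oil)
= (46.28 * 885) / (32 * 377.55)
= 3.3901

3.3901


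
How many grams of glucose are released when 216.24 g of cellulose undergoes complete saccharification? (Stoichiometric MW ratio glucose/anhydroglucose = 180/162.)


glucose = cellulose * 180/162
= 216.24 * 180/162
= 240.2667 g

240.2667 g


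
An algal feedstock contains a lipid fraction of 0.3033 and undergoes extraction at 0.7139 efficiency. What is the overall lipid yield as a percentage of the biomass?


Y = lipid_content * extraction_eff * 100
= 0.3033 * 0.7139 * 100
= 21.6526%

21.6526%


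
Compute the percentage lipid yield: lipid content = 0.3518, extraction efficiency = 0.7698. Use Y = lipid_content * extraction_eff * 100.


Y = lipid_content * extraction_eff * 100
= 0.3518 * 0.7698 * 100
= 27.0816%

27.0816%


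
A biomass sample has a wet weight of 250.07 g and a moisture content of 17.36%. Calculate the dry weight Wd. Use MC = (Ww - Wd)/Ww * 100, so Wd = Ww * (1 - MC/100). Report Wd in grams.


Wd = Ww * (1 - MC/100)
= 250.07 * (1 - 17.36/100)
= 206.6578 g

206.6578 g


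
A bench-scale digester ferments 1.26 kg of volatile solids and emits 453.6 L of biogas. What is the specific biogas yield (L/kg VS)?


Y = V / VS
= 453.6 / 1.26
= 360.0000 L/kg VS

360.0000 L/kg VS


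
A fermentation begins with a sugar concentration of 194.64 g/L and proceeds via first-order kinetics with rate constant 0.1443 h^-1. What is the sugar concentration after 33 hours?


S = S0 * exp(-k * t)
S = 194.64 * exp(-0.1443 * 33)
S = 1.6640 g/L

1.6640 g/L


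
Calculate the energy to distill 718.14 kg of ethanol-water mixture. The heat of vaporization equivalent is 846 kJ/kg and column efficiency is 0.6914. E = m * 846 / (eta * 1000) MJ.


E = m * 846 / (eta * 1000)
= 718.14 * 846 / (0.6914 * 1000)
= 878.7192 MJ

878.7192 MJ


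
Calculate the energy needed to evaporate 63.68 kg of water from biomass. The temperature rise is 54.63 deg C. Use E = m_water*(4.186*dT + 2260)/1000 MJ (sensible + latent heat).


E = m_water * (4.186 * dT + 2260) / 1000
= 63.68 * (4.186 * 54.63 + 2260) / 1000
= 158.4792 MJ

158.4792 MJ


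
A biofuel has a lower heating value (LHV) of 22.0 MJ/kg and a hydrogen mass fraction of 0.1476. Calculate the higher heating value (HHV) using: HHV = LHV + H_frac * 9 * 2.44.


HHV = LHV + H_frac * 9 * 2.44
= 22.0 + 0.1476 * 9 * 2.44
= 25.2413 MJ/kg

25.2413 MJ/kg


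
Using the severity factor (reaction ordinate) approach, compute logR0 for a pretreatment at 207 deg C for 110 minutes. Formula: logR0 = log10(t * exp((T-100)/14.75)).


logR0 = log10(t * exp((T - 100) / 14.75))
= log10(110 * exp((207 - 100) / 14.75))
= 5.1919

5.1919


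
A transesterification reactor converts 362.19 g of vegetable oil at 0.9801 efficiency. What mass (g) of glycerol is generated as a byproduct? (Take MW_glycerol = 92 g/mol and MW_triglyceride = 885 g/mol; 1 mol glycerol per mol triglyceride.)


glycerol = oil * conv * (92/885)
= 362.19 * 0.9801 * 92 / 885
= 36.9021 g

36.9021 g


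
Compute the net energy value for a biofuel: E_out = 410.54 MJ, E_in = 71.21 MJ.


NEV = E_out - E_in
= 410.54 - 71.21
= 339.3300 MJ

339.3300 MJ


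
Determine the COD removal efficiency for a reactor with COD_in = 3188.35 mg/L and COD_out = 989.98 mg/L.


eta = (COD_in - COD_out) / COD_in * 100
= (3188.35 - 989.98) / 3188.35 * 100
= 68.9501%

68.9501%


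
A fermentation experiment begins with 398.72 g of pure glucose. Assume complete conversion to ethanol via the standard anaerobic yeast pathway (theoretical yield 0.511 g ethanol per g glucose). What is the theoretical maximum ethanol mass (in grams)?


Theoretical ethanol yield: m_EtOH = 0.511 * m_glucose
m_EtOH = 0.511 * 398.72 = 203.7459 g

203.7459 g


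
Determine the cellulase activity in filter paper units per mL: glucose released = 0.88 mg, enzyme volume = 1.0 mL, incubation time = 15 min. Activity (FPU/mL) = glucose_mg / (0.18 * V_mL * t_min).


Activity = glucose_mg / (0.18 mg/umol * V_mL * t_min)
= 0.88 / (0.18 * 1.0 * 15)
= 0.3259 FPU/mL

0.3259 FPU/mL


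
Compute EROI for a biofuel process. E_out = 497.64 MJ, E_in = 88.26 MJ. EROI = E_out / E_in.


EROI = E_out / E_in
= 497.64 / 88.26
= 5.6383

5.6383


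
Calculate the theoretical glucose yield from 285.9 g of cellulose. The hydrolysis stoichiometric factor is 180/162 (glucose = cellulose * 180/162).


glucose = cellulose * 180/162
= 285.9 * 180/162
= 317.6667 g

317.6667 g


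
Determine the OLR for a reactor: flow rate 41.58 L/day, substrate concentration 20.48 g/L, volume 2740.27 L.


OLR = Q * S / V
= 41.58 * 20.48 / 2740.27
= 0.3108 g/L/day

0.3108 g/L/day


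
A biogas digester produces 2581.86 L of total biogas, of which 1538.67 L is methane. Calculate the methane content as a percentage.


CH4% = V_CH4 / V_total * 100
= 1538.67 / 2581.86 * 100
= 59.5954%

59.5954%


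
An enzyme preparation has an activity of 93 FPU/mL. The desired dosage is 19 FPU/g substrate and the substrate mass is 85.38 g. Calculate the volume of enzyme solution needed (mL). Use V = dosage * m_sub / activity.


V = dosage * m_sub / activity
V = 19 * 85.38 / 93
V = 17.4432 mL

17.4432 mL


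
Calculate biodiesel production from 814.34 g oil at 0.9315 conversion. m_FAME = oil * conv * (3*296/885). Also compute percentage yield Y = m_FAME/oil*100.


m_FAME = oil * conv * (3 * 296 / 885) = oil * conv * (888/885)
= 814.34 * 0.9315 * 888 / 885
= 761.1291 g
Y = m_FAME / oil * 100 = conv * (888/885) * 100
= 0.9315 * 888 / 885 * 100
= 93.47%

761.1291 g FAME; Y = 93.47%


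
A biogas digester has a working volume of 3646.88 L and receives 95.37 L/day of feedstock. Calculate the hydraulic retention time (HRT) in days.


HRT = V / Q
= 3646.88 / 95.37
= 38.2393 days

38.2393 days


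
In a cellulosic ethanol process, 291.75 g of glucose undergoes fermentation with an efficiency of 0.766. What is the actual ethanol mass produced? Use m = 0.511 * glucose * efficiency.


Actual ethanol: m = 0.511 * 291.75 * 0.766
m = 114.1985 g

114.1985 g


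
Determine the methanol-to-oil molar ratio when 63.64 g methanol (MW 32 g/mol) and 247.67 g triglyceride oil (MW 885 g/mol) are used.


Molar ratio = n_MeOH / n_oil = (MeOH/32) / (oil/885) = (MeOH * 885) / (32 * oil)
= (63.64 * 885) / (32 * 247.67)
= 7.1064

7.1064


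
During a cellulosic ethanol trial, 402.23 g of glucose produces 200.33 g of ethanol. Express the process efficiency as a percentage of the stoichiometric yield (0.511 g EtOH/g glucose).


Fermentation efficiency = (actual / (0.511 * glucose)) * 100
= (200.33 / (0.511 * 402.23)) * 100
= 97.4654%

97.4654%


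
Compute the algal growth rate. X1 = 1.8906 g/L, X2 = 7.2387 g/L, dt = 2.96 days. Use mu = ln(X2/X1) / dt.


mu = ln(X2/X1) / dt
= ln(7.2387/1.8906) / 2.96
= 0.4536 per day

0.4536 per day


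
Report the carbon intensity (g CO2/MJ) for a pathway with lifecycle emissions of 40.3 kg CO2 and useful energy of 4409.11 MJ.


CI = CO2 * 1000 / E
= 40.3 * 1000 / 4409.11
= 9.1402 g CO2/MJ

9.1402 g CO2/MJ


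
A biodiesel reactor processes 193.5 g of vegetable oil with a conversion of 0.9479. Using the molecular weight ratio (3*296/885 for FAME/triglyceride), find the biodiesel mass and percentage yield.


m_FAME = oil * conv * (3 * 296 / 885) = oil * conv * (888/885)
= 193.5 * 0.9479 * 888 / 885
= 184.0404 g
Y = m_FAME / oil * 100 = conv * (888/885) * 100
= 0.9479 * 888 / 885 * 100
= 95.11%

184.0404 g FAME; Y = 95.11%


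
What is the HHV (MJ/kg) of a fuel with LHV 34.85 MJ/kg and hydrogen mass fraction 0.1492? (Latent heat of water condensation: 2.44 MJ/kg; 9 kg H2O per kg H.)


HHV = LHV + H_frac * 9 * 2.44
= 34.85 + 0.1492 * 9 * 2.44
= 38.1264 MJ/kg

38.1264 MJ/kg


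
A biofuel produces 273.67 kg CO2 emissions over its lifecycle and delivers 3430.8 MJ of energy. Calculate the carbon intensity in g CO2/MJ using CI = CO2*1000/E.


CI = CO2 * 1000 / E
= 273.67 * 1000 / 3430.8
= 79.7686 g CO2/MJ

79.7686 g CO2/MJ


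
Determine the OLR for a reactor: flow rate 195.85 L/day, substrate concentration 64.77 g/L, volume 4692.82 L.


OLR = Q * S / V
= 195.85 * 64.77 / 4692.82
= 2.7031 g/L/day

2.7031 g/L/day
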